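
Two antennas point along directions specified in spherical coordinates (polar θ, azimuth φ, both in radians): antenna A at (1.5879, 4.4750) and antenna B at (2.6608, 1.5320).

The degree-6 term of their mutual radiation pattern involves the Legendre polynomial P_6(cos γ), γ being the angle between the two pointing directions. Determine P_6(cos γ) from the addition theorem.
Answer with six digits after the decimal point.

Expand P_6 via completeness: Σ_{m} conj(Y_{6,m}) at Ω₁ times Y_{6,m} at Ω₂ —
  m=-6: Y*=-0.070439+0.477493i  Y=-0.004600-0.001090i  product +0.000845-0.002119i
  m=-5: Y*=+0.026519+0.010710i  Y=-0.006052+0.030804i  product -0.000490+0.000752i
  m=-4: Y*=-0.206873+0.289017i  Y=+0.123320+0.019293i  product -0.031088+0.031650i
  m=-3: Y*=+0.021807+0.025260i  Y=+0.037466-0.320445i  product +0.008912-0.006042i
  m=-2: Y*=-0.288063+0.148062i  Y=-0.503050-0.039112i  product +0.150701-0.063216i
  m=-1: Y*=+0.008269+0.034177i  Y=-0.011857+0.305480i  product -0.010538+0.002121i
  m=+0: Y*=-0.315895-0.000000i  Y=-0.311540+0.000000i  product +0.098414+0.000000i
  m=+1: Y*=-0.008269+0.034177i  Y=+0.011857+0.305480i  product -0.010538-0.002121i
  m=+2: Y*=-0.288063-0.148062i  Y=-0.503050+0.039112i  product +0.150701+0.063216i
  m=+3: Y*=-0.021807+0.025260i  Y=-0.037466-0.320445i  product +0.008912+0.006042i
  m=+4: Y*=-0.206873-0.289017i  Y=+0.123320-0.019293i  product -0.031088-0.031650i
  m=+5: Y*=-0.026519+0.010710i  Y=+0.006052+0.030804i  product -0.000490-0.000752i
  m=+6: Y*=-0.070439-0.477493i  Y=-0.004600+0.001090i  product +0.000845+0.002119i
Σ over m = +0.335096-0.000000i; ×(4π/13) → +0.323919-0.000000i. Real part: 0.323919

0.323919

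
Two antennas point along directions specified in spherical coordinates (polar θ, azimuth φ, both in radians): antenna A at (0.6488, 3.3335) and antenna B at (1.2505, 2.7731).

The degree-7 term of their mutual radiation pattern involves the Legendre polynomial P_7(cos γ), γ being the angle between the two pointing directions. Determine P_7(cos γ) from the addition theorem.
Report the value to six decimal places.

Summing Y*_{l m}(θ₁,φ₁)·Y_{l m}(θ₂,φ₂) over m ∈ [−7, 7]; prefactor 4π/(2·7+1) = 0.837758:
  term(m=-7) = -0.00362 - 0.00359j   from Y*(Ω₁)=-0.00332 - 0.01432j, Y(Ω₂)=0.29360 - 0.18495j
  term(m=-6) = -0.03049 - 0.00684j   from Y*(Ω₁)=0.02954 + 0.06626j, Y(Ω₂)=-0.25726 + 0.34541j
  term(m=-5) = -0.01649 + 0.00583j   from Y*(Ω₁)=-0.12303 - 0.17555j, Y(Ω₂)=0.02189 - 0.07860j
  term(m=-4) = 0.08168 - 0.10293j   from Y*(Ω₁)=0.29466 + 0.28437j, Y(Ω₂)=-0.03102 - 0.31940j
  term(m=-3) = 0.01019 - 0.09191j   from Y*(Ω₁)=-0.38364 - 0.24901j, Y(Ω₂)=0.09072 + 0.18069j
  term(m=-2) = 0.01355 + 0.02806j   from Y*(Ω₁)=0.11836 + 0.04780j, Y(Ω₂)=0.18077 + 0.16406j
  term(m=-1) = -0.07044 - 0.04420j   from Y*(Ω₁)=0.34208 + 0.06647j, Y(Ω₂)=-0.22261 - 0.08596j
  term(m=+0) = 0.05424 + 0.00000j   from Y*(Ω₁)=-0.24816 + 0.00000j, Y(Ω₂)=-0.21857 + 0.00000j
  term(m=+1) = -0.07044 + 0.04420j   from Y*(Ω₁)=-0.34208 + 0.06647j, Y(Ω₂)=0.22261 - 0.08596j
  term(m=+2) = 0.01355 - 0.02806j   from Y*(Ω₁)=0.11836 - 0.04780j, Y(Ω₂)=0.18077 - 0.16406j
  term(m=+3) = 0.01019 + 0.09191j   from Y*(Ω₁)=0.38364 - 0.24901j, Y(Ω₂)=-0.09072 + 0.18069j
  term(m=+4) = 0.08168 + 0.10293j   from Y*(Ω₁)=0.29466 - 0.28437j, Y(Ω₂)=-0.03102 + 0.31940j
  term(m=+5) = -0.01649 - 0.00583j   from Y*(Ω₁)=0.12303 - 0.17555j, Y(Ω₂)=-0.02189 - 0.07860j
  term(m=+6) = -0.03049 + 0.00684j   from Y*(Ω₁)=0.02954 - 0.06626j, Y(Ω₂)=-0.25726 - 0.34541j
  term(m=+7) = -0.00362 + 0.00359j   from Y*(Ω₁)=0.00332 - 0.01432j, Y(Ω₂)=-0.29360 - 0.18495j
Σ over m = 0.02301 + 0.00000j; ×(4π/15) → 0.01928 + 0.00000j. Real part: 0.019278

0.019278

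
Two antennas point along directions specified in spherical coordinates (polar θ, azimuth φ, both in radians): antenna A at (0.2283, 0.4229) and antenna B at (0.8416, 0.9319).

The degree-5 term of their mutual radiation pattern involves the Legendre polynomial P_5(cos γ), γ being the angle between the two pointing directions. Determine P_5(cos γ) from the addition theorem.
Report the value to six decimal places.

Expand P_5 via completeness: Σ_{m} conj(Y_{5,m}) at Ω₁ times Y_{5,m} at Ω₂ —
  m=-5: (-0.000143, 0.000236) × (-0.005658, 0.106877) = (-0.000024, -0.000017)  (running Σ = (-0.000024, -0.000017))
  m=-4: (-0.000452, 0.003724) × (-0.251941, 0.167235) = (-0.000509, -0.001014)  (running Σ = (-0.000533, -0.001030))
  m=-3: (0.008995, 0.028865) × (-0.404234, -0.145678) = (0.000569, -0.012979)  (running Σ = (0.000036, -0.014009))
  m=-2: (0.103528, 0.116856) × (-0.060166, -0.199433) = (0.017076, -0.027678)  (running Σ = (0.017112, -0.041687))
  m=-1: (0.437647, 0.196965) × (-0.153321, 0.206401) = (-0.107754, 0.060132)  (running Σ = (-0.090643, 0.018445))
  m=0: (0.603398, -0.000000) × (-0.285131, 0.000000) = (-0.172048, 0.000000)  (running Σ = (-0.262690, 0.018445))
  m=1: (-0.437647, 0.196965) × (0.153321, 0.206401) = (-0.107754, -0.060132)  (running Σ = (-0.370444, -0.041687))
  m=2: (0.103528, -0.116856) × (-0.060166, 0.199433) = (0.017076, 0.027678)  (running Σ = (-0.353369, -0.014009))
  m=3: (-0.008995, 0.028865) × (0.404234, -0.145678) = (0.000569, 0.012979)  (running Σ = (-0.352800, -0.001030))
  m=4: (-0.000452, -0.003724) × (-0.251941, -0.167235) = (-0.000509, 0.001014)  (running Σ = (-0.353309, -0.000017))
  m=5: (0.000143, 0.000236) × (0.005658, 0.106877) = (-0.000024, 0.000017)  (running Σ = (-0.353333, -0.000000))
Accumulated sum (-0.353333, -0.000000); after 4π/(2l+1) scaling, (-0.403647, -0.000000) ⇒ P_5 = -0.403647

-0.403647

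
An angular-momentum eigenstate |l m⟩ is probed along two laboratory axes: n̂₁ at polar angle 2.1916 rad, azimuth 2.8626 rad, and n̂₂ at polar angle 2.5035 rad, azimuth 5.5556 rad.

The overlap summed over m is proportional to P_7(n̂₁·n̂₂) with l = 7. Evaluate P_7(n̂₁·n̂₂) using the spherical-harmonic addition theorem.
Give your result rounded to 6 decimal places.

-0.066484

Summing Y*_{l m}(θ₁,φ₁)·Y_{l m}(θ₂,φ₂) over m ∈ [−7, 7]; prefactor 4π/(2·7+1) = 0.837758:
  m=-7: 0.04393 + 0.10931j × 0.00494 - 0.01235j = 0.00157 - 0.00000j  (running Σ = 0.00157 - 0.00000j)
  m=-6: 0.03246 + 0.31355j × 0.02282 + 0.06313j = -0.01905 + 0.00921j  (running Σ = -0.01749 + 0.00920j)
  m=-5: -0.07768 + 0.43722j × -0.17875 - 0.09680j = 0.05621 - 0.07063j  (running Σ = 0.03872 - 0.06143j)
  m=-4: -0.11483 + 0.23481j × 0.38915 - 0.09163j = -0.02317 + 0.10190j  (running Σ = 0.01555 + 0.04047j)
  m=-3: 0.11803 - 0.13088j × -0.26789 + 0.38170j = 0.01834 + 0.08011j  (running Σ = 0.03389 + 0.12058j)
  m=-2: 0.29873 - 0.18645j × -0.01829 - 0.15747j = -0.03482 - 0.04363j  (running Σ = -0.00094 + 0.07695j)
  m=-1: -0.03126 + 0.00895j × -0.24820 - 0.22104j = 0.00974 + 0.00469j  (running Σ = 0.00880 + 0.08164j)
  m=0: -0.35201 + 0.00000j × 0.27545 + 0.00000j = -0.09696 + 0.00000j  (running Σ = -0.08816 + 0.08164j)
  m=1: 0.03126 + 0.00895j × 0.24820 - 0.22104j = 0.00974 - 0.00469j  (running Σ = -0.07842 + 0.07695j)
  m=2: 0.29873 + 0.18645j × -0.01829 + 0.15747j = -0.03482 + 0.04363j  (running Σ = -0.11325 + 0.12058j)
  m=3: -0.11803 - 0.13088j × 0.26789 + 0.38170j = 0.01834 - 0.08011j  (running Σ = -0.09491 + 0.04047j)
  m=4: -0.11483 - 0.23481j × 0.38915 + 0.09163j = -0.02317 - 0.10190j  (running Σ = -0.11808 - 0.06143j)
  m=5: 0.07768 + 0.43722j × 0.17875 - 0.09680j = 0.05621 + 0.07063j  (running Σ = -0.06187 + 0.00920j)
  m=6: 0.03246 - 0.31355j × 0.02282 - 0.06313j = -0.01905 - 0.00921j  (running Σ = -0.08093 - 0.00000j)
  m=7: -0.04393 + 0.10931j × -0.00494 - 0.01235j = 0.00157 + 0.00000j  (running Σ = -0.07936 + 0.00000j)
Total Σ_m = -0.07936 + 0.00000j. Multiply by 0.837758: -0.06648 + 0.00000j. P_7(cos γ) = -0.066484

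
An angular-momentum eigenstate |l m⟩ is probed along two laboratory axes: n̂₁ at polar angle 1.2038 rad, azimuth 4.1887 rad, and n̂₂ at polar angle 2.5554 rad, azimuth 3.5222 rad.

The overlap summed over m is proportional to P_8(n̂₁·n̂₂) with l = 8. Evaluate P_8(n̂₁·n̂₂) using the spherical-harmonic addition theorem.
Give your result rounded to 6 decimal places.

Summing Y*_{l m}(θ₁,φ₁)·Y_{l m}(θ₂,φ₂) over m ∈ [−8, 8]; prefactor 4π/(2·8+1) = 0.739198:
  term(m=-8) = 0.00078 - 0.00109j   from Y*(Ω₁)=-0.14831 + 0.25731j, Y(Ω₂)=-0.00450 - 0.00044j
  term(m=-7) = 0.00058 + 0.01242j   from Y*(Ω₁)=-0.22858 - 0.39534j, Y(Ω₂)=-0.02419 - 0.01251j
  term(m=-6) = -0.01540 - 0.01779j   from Y*(Ω₁)=0.23182 - 0.00013j, Y(Ω₂)=-0.06639 - 0.07679j
  term(m=-5) = -0.05641 - 0.01090j   from Y*(Ω₁)=0.11039 - 0.19140j, Y(Ω₂)=-0.08481 - 0.24581j
  term(m=-4) = 0.13099 - 0.06746j   from Y*(Ω₁)=0.16316 + 0.28237j, Y(Ω₂)=0.02184 - 0.45127j
  term(m=-3) = 0.01459 - 0.03193j   from Y*(Ω₁)=0.07622 - 0.00002j, Y(Ω₂)=0.19158 - 0.41887j
  term(m=-2) = 0.00638 + 0.02634j   from Y*(Ω₁)=-0.16624 + 0.28806j, Y(Ω₂)=0.05900 - 0.05622j
  term(m=-1) = -0.00393 - 0.00309j   from Y*(Ω₁)=0.00644 + 0.01116j, Y(Ω₂)=-0.36077 + 0.14435j
  term(m=+0) = 0.07184 + 0.00000j   from Y*(Ω₁)=-0.32910 + 0.00000j, Y(Ω₂)=-0.21828 + 0.00000j
  term(m=+1) = -0.00393 + 0.00309j   from Y*(Ω₁)=-0.00644 + 0.01116j, Y(Ω₂)=0.36077 + 0.14435j
  term(m=+2) = 0.00638 - 0.02634j   from Y*(Ω₁)=-0.16624 - 0.28806j, Y(Ω₂)=0.05900 + 0.05622j
  term(m=+3) = 0.01459 + 0.03193j   from Y*(Ω₁)=-0.07622 - 0.00002j, Y(Ω₂)=-0.19158 - 0.41887j
  term(m=+4) = 0.13099 + 0.06746j   from Y*(Ω₁)=0.16316 - 0.28237j, Y(Ω₂)=0.02184 + 0.45127j
  term(m=+5) = -0.05641 + 0.01090j   from Y*(Ω₁)=-0.11039 - 0.19140j, Y(Ω₂)=0.08481 - 0.24581j
  term(m=+6) = -0.01540 + 0.01779j   from Y*(Ω₁)=0.23182 + 0.00013j, Y(Ω₂)=-0.06639 + 0.07679j
  term(m=+7) = 0.00058 - 0.01242j   from Y*(Ω₁)=0.22858 - 0.39534j, Y(Ω₂)=0.02419 - 0.01251j
  term(m=+8) = 0.00078 + 0.00109j   from Y*(Ω₁)=-0.14831 - 0.25731j, Y(Ω₂)=-0.00450 + 0.00044j
Accumulated sum 0.22701 - 0.00000j; after 4π/(2l+1) scaling, 0.16780 - 0.00000j ⇒ P_8 = 0.167804

0.167804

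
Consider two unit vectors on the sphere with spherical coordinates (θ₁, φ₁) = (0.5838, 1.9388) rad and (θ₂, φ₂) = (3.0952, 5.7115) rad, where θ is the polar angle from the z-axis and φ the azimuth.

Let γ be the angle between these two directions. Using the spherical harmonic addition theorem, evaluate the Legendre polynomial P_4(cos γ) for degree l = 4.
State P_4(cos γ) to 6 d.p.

Term-by-term m-sum for l=4 (normalisation 4π/9 = 1.396263):
  m=-4: Y*=+0.004029+0.040650i  Y=-0.000001+0.000002i  product -0.000000-0.000000i
  m=-3: Y*=+0.156184-0.078705i  Y=+0.000018-0.000123i  product -0.000007-0.000021i
  m=-2: Y*=-0.291762-0.264276i  Y=+0.001785+0.003919i  product +0.000515-0.001615i
  m=-1: Y*=-0.146627+0.380288i  Y=-0.073448-0.047253i  product +0.028739-0.021003i
  m=+0: Y*=-0.097541-0.000000i  Y=+0.837201+0.000000i  product -0.081662-0.000000i
  m=+1: Y*=+0.146627+0.380288i  Y=+0.073448-0.047253i  product +0.028739+0.021003i
  m=+2: Y*=-0.291762+0.264276i  Y=+0.001785-0.003919i  product +0.000515+0.001615i
  m=+3: Y*=-0.156184-0.078705i  Y=-0.000018-0.000123i  product -0.000007+0.000021i
  m=+4: Y*=+0.004029-0.040650i  Y=-0.000001-0.000002i  product -0.000000+0.000000i
Accumulated sum -0.023168+0.000000i; after 4π/(2l+1) scaling, -0.032348+0.000000i ⇒ P_4 = -0.032348

-0.032348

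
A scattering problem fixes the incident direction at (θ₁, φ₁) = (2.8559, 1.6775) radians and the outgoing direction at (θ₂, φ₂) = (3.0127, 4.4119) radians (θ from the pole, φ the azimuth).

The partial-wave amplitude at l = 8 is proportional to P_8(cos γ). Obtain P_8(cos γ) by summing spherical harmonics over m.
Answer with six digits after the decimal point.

-0.379991

Summing Y*_{l m}(θ₁,φ₁)·Y_{l m}(θ₂,φ₂) over m ∈ [−8, 8]; prefactor 4π/(2·8+1) = 0.739198:
  [-8]  conj(Y_{8,-8})(Ω₁) = 0.00001 + 0.00002j ; Y_{8,-8}(Ω₂) = -0.00000 + 0.00000j ; Δ = -0.00000 - 0.00000j
  [-7]  conj(Y_{8,-7})(Ω₁) = -0.00019 + 0.00020j ; Y_{8,-7}(Ω₂) = -0.00000 - 0.00000j ; Δ = 0.00000 - 0.00000j
  [-6]  conj(Y_{8,-6})(Ω₁) = -0.00194 - 0.00144j ; Y_{8,-6}(Ω₂) = 0.00001 - 0.00002j ; Δ = -0.00000 + 0.00000j
  [-5]  conj(Y_{8,-5})(Ω₁) = 0.00762 - 0.01291j ; Y_{8,-5}(Ω₂) = 0.00033 - 0.00002j ; Δ = 0.00000 - 0.00000j
  [-4]  conj(Y_{8,-4})(Ω₁) = 0.06245 + 0.02840j ; Y_{8,-4}(Ω₂) = 0.00128 + 0.00330j ; Δ = -0.00001 + 0.00024j
  [-3]  conj(Y_{8,-3})(Ω₁) = -0.07152 + 0.21573j ; Y_{8,-3}(Ω₂) = -0.02186 + 0.01729j ; Δ = -0.00217 - 0.00595j
  [-2]  conj(Y_{8,-2})(Ω₁) = -0.49458 - 0.10718j ; Y_{8,-2}(Ω₂) = -0.12821 - 0.08790j ; Δ = 0.05399 + 0.05721j
  [-1]  conj(Y_{8,-1})(Ω₁) = 0.06422 - 0.59957j ; Y_{8,-1}(Ω₂) = 0.16170 - 0.52184j ; Δ = -0.30249 - 0.13047j
  [+0]  conj(Y_{8,0})(Ω₁) = -0.01510 + 0.00000j ; Y_{8,0}(Ω₂) = 0.84023 + 0.00000j ; Δ = -0.01269 + 0.00000j
  [+1]  conj(Y_{8,1})(Ω₁) = -0.06422 - 0.59957j ; Y_{8,1}(Ω₂) = -0.16170 - 0.52184j ; Δ = -0.30249 + 0.13047j
  [+2]  conj(Y_{8,2})(Ω₁) = -0.49458 + 0.10718j ; Y_{8,2}(Ω₂) = -0.12821 + 0.08790j ; Δ = 0.05399 - 0.05721j
  [+3]  conj(Y_{8,3})(Ω₁) = 0.07152 + 0.21573j ; Y_{8,3}(Ω₂) = 0.02186 + 0.01729j ; Δ = -0.00217 + 0.00595j
  [+4]  conj(Y_{8,4})(Ω₁) = 0.06245 - 0.02840j ; Y_{8,4}(Ω₂) = 0.00128 - 0.00330j ; Δ = -0.00001 - 0.00024j
  [+5]  conj(Y_{8,5})(Ω₁) = -0.00762 - 0.01291j ; Y_{8,5}(Ω₂) = -0.00033 - 0.00002j ; Δ = 0.00000 + 0.00000j
  [+6]  conj(Y_{8,6})(Ω₁) = -0.00194 + 0.00144j ; Y_{8,6}(Ω₂) = 0.00001 + 0.00002j ; Δ = -0.00000 - 0.00000j
  [+7]  conj(Y_{8,7})(Ω₁) = 0.00019 + 0.00020j ; Y_{8,7}(Ω₂) = 0.00000 - 0.00000j ; Δ = 0.00000 + 0.00000j
  [+8]  conj(Y_{8,8})(Ω₁) = 0.00001 - 0.00002j ; Y_{8,8}(Ω₂) = -0.00000 - 0.00000j ; Δ = -0.00000 + 0.00000j
Total Σ_m = -0.51406 + 0.00000j. Multiply by 0.739198: -0.37999 + 0.00000j. P_8(cos γ) = -0.379991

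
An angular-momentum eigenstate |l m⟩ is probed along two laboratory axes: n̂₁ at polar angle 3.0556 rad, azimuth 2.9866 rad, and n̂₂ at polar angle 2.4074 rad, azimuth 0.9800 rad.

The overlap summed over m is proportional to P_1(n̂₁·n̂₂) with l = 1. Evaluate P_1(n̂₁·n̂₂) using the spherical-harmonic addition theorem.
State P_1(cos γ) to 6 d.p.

0.715338

Summing Y*_{l m}(θ₁,φ₁)·Y_{l m}(θ₂,φ₂) over m ∈ [−1, 1]; prefactor 4π/(2·1+1) = 4.188790:
  m=-1: -0.02932 + 0.00458j × 0.12894 - 0.19224j = -0.00290 + 0.00623j  (running Σ = -0.00290 + 0.00623j)
  m=0: -0.48680 + 0.00000j × -0.36272 + 0.00000j = 0.17657 + 0.00000j  (running Σ = 0.17367 + 0.00623j)
  m=1: 0.02932 + 0.00458j × -0.12894 - 0.19224j = -0.00290 - 0.00623j  (running Σ = 0.17077 + 0.00000j)
Accumulated sum 0.17077 + 0.00000j; after 4π/(2l+1) scaling, 0.71534 + 0.00000j ⇒ P_1 = 0.715338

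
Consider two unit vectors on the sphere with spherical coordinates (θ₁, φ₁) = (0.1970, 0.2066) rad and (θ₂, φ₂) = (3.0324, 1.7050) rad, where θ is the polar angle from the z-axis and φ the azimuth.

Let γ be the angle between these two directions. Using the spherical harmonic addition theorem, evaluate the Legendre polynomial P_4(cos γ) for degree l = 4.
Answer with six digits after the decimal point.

0.748488

Expand P_4 via completeness: Σ_{m} conj(Y_{4,m}) at Ω₁ times Y_{4,m} at Ω₂ —
  [-4]  conj(Y_{4,-4})(Ω₁) = +0.000440+0.000478i ; Y_{4,-4}(Ω₂) = +0.000054-0.000032i ; Δ = +0.000000+0.000000i
  [-3]  conj(Y_{4,-3})(Ω₁) = +0.007492+0.005346i ; Y_{4,-3}(Ω₂) = -0.000631-0.001481i ; Δ = +0.000003-0.000014i
  [-2]  conj(Y_{4,-2})(Ω₁) = +0.067274+0.029496i ; Y_{4,-2}(Ω₂) = -0.022664+0.006234i ; Δ = -0.001709-0.000249i
  [-1]  conj(Y_{4,-1})(Ω₁) = +0.331665+0.069514i ; Y_{4,-1}(Ω₂) = +0.026858+0.198927i ; Δ = -0.004920+0.067844i
  [+0]  conj(Y_{4,0})(Ω₁) = +0.689614-0.000000i ; Y_{4,0}(Ω₂) = +0.796555+0.000000i ; Δ = +0.549316+0.000000i
  [+1]  conj(Y_{4,1})(Ω₁) = -0.331665+0.069514i ; Y_{4,1}(Ω₂) = -0.026858+0.198927i ; Δ = -0.004920-0.067844i
  [+2]  conj(Y_{4,2})(Ω₁) = +0.067274-0.029496i ; Y_{4,2}(Ω₂) = -0.022664-0.006234i ; Δ = -0.001709+0.000249i
  [+3]  conj(Y_{4,3})(Ω₁) = -0.007492+0.005346i ; Y_{4,3}(Ω₂) = +0.000631-0.001481i ; Δ = +0.000003+0.000014i
  [+4]  conj(Y_{4,4})(Ω₁) = +0.000440-0.000478i ; Y_{4,4}(Ω₂) = +0.000054+0.000032i ; Δ = +0.000000-0.000000i
Σ over m = +0.536065+0.000000i; ×(4π/9) → +0.748488+0.000000i. Real part: 0.748488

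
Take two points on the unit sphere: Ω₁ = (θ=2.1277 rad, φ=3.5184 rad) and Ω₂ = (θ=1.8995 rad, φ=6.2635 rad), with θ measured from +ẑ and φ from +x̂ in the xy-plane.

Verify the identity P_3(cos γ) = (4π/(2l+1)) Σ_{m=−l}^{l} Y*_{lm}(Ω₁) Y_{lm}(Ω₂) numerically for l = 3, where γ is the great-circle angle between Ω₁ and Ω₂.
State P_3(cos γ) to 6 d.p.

Expand P_3 via completeness: Σ_{m} conj(Y_{3,m}) at Ω₁ times Y_{3,m} at Ω₂ —
  term(m=-3) = -0.033599-0.083799i   from Y*(Ω₁)=-0.108799-0.230879i, Y(Ω₂)=+0.353118+0.020878i
  term(m=-2) = +0.080727+0.081961i   from Y*(Ω₁)=-0.283862-0.266368i, Y(Ω₂)=-0.295304-0.011632i
  term(m=-1) = +0.014714+0.006160i   from Y*(Ω₁)=-0.101244-0.040064i, Y(Ω₂)=-0.146471-0.002884i
  term(m=+0) = +0.094430+0.000000i   from Y*(Ω₁)=+0.316209-0.000000i, Y(Ω₂)=+0.298632+0.000000i
  term(m=+1) = +0.014714-0.006160i   from Y*(Ω₁)=+0.101244-0.040064i, Y(Ω₂)=+0.146471-0.002884i
  term(m=+2) = +0.080727-0.081961i   from Y*(Ω₁)=-0.283862+0.266368i, Y(Ω₂)=-0.295304+0.011632i
  term(m=+3) = -0.033599+0.083799i   from Y*(Ω₁)=+0.108799-0.230879i, Y(Ω₂)=-0.353118+0.020878i
Σ over m = +0.218115+0.000000i; ×(4π/7) → +0.391559+0.000000i. Real part: 0.391559

0.391559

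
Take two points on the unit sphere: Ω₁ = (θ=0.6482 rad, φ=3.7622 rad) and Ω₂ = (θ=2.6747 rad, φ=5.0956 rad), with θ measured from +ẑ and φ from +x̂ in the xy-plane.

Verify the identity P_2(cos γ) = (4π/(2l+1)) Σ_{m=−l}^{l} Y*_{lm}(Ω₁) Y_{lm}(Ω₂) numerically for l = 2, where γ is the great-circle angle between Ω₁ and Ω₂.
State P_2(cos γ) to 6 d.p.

0.129743

Summing Y*_{l m}(θ₁,φ₁)·Y_{l m}(θ₂,φ₂) over m ∈ [−2, 2]; prefactor 4π/(2·2+1) = 2.513274:
  m=-2: Y*=+0.045571+0.133225i  Y=-0.056378+0.054278i  product -0.009800-0.005038i
  m=-1: Y*=-0.302488-0.216226i  Y=-0.116102-0.287995i  product -0.027152+0.112219i
  m=+0: Y*=+0.285886-0.000000i  Y=+0.439086+0.000000i  product +0.125529+0.000000i
  m=+1: Y*=+0.302488-0.216226i  Y=+0.116102-0.287995i  product -0.027152-0.112219i
  m=+2: Y*=+0.045571-0.133225i  Y=-0.056378-0.054278i  product -0.009800+0.005038i
Σ over m = +0.051623+0.000000i; ×(4π/5) → +0.129743+0.000000i. Real part: 0.129743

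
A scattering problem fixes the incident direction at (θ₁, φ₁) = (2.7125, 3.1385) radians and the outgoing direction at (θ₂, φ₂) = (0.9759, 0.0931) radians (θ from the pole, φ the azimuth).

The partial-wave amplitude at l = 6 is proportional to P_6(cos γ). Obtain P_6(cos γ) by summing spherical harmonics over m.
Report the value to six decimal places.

-0.399570

Expand P_6 via completeness: Σ_{m} conj(Y_{6,m}) at Ω₁ times Y_{6,m} at Ω₂ —
  m=-6: 0.00250 - 0.00005j × 0.13221 - 0.08263j = 0.00033 - 0.00021j  (running Σ = 0.00033 - 0.00021j)
  m=-5: 0.01897 - 0.00029j × 0.32656 - 0.16404j = 0.00615 - 0.00321j  (running Σ = 0.00647 - 0.00342j)
  m=-4: 0.08654 - 0.00107j × 0.38383 - 0.14993j = 0.03305 - 0.01339j  (running Σ = 0.03953 - 0.01681j)
  m=-3: 0.26003 - 0.00241j × 0.09067 - 0.02600j = 0.02351 - 0.00698j  (running Σ = 0.06304 - 0.02379j)
  m=-2: 0.48935 - 0.00303j × -0.30695 + 0.05782j = -0.15003 + 0.02922j  (running Σ = -0.08699 + 0.00544j)
  m=-1: 0.42976 - 0.00133j × -0.22219 + 0.02075j = -0.09546 + 0.00921j  (running Σ = -0.18245 + 0.01465j)
  m=0: -0.18768 + 0.00000j × 0.25822 + 0.00000j = -0.04846 + 0.00000j  (running Σ = -0.23091 + 0.01465j)
  m=1: -0.42976 - 0.00133j × 0.22219 + 0.02075j = -0.09546 - 0.00921j  (running Σ = -0.32637 + 0.00544j)
  m=2: 0.48935 + 0.00303j × -0.30695 - 0.05782j = -0.15003 - 0.02922j  (running Σ = -0.47640 - 0.02379j)
  m=3: -0.26003 - 0.00241j × -0.09067 - 0.02600j = 0.02351 + 0.00698j  (running Σ = -0.45289 - 0.01681j)
  m=4: 0.08654 + 0.00107j × 0.38383 + 0.14993j = 0.03305 + 0.01339j  (running Σ = -0.41983 - 0.00342j)
  m=5: -0.01897 - 0.00029j × -0.32656 - 0.16404j = 0.00615 + 0.00321j  (running Σ = -0.41369 - 0.00021j)
  m=6: 0.00250 + 0.00005j × 0.13221 + 0.08263j = 0.00033 + 0.00021j  (running Σ = -0.41336 + 0.00000j)
Σ over m = -0.41336 + 0.00000j; ×(4π/13) → -0.39957 + 0.00000j. Real part: -0.399570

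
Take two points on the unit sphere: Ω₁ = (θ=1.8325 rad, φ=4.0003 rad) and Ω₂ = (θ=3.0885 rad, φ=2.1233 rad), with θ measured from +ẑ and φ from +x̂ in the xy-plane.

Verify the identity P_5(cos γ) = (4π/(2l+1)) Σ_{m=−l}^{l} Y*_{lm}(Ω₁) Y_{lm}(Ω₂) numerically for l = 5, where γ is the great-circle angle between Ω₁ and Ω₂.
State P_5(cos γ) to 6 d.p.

Addition theorem: P_5(cos γ) = (4π/11) Σ_m Y*_{lm}(Ω₁) Y_{lm}(Ω₂), m = −5…5:
  term(m=-5) = -0.000000+0.000000i   from Y*(Ω₁)=+0.158746+0.356576i, Y(Ω₂)=-0.000000+0.000000i
  term(m=-4) = +0.000001+0.000004i   from Y*(Ω₁)=+0.316487+0.095561i, Y(Ω₂)=+0.000007+0.000009i
  term(m=-3) = -0.000041+0.000031i   from Y*(Ω₁)=-0.104658+0.066416i, Y(Ω₂)=+0.000411-0.000036i
  term(m=-2) = +0.002540+0.001784i   from Y*(Ω₁)=-0.047768+0.323462i, Y(Ω₂)=+0.004263-0.008481i
  term(m=-1) = -0.001971+0.006233i   from Y*(Ω₁)=-0.031727-0.036756i, Y(Ω₂)=-0.070659-0.114604i
  term(m=+0) = +0.293674+0.000000i   from Y*(Ω₁)=-0.320632-0.000000i, Y(Ω₂)=-0.915925+0.000000i
  term(m=+1) = -0.001971-0.006233i   from Y*(Ω₁)=+0.031727-0.036756i, Y(Ω₂)=+0.070659-0.114604i
  term(m=+2) = +0.002540-0.001784i   from Y*(Ω₁)=-0.047768-0.323462i, Y(Ω₂)=+0.004263+0.008481i
  term(m=+3) = -0.000041-0.000031i   from Y*(Ω₁)=+0.104658+0.066416i, Y(Ω₂)=-0.000411-0.000036i
  term(m=+4) = +0.000001-0.000004i   from Y*(Ω₁)=+0.316487-0.095561i, Y(Ω₂)=+0.000007-0.000009i
  term(m=+5) = -0.000000-0.000000i   from Y*(Ω₁)=-0.158746+0.356576i, Y(Ω₂)=+0.000000+0.000000i
Accumulated sum +0.294734-0.000000i; after 4π/(2l+1) scaling, +0.336703-0.000000i ⇒ P_5 = 0.336703

0.336703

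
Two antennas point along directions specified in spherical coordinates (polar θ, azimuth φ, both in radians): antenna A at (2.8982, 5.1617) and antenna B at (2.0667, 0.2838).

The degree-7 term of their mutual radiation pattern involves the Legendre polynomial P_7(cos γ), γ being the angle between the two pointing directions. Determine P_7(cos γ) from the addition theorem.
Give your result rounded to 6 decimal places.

Addition theorem: P_7(cos γ) = (4π/15) Σ_m Y*_{lm}(Ω₁) Y_{lm}(Ω₂), m = −7…7:
  m=-7: Y*=0.00000 - 0.00002j  Y=-0.08224 - 0.18626j  product -0.00000 + 0.00000j
  m=-6: Y*=-0.00032 + 0.00015j  Y=0.05425 + 0.40856j  product -0.00008 - 0.00012j
  m=-5: Y*=0.00262 + 0.00210j  Y=0.05675 - 0.37101j  product 0.00093 - 0.00085j
  m=-4: Y*=0.00499 - 0.02164j  Y=0.00500 - 0.01073j  product -0.00021 - 0.00016j
  m=-3: Y*=-0.10225 + 0.02317j  Y=-0.22879 + 0.26118j  product 0.01734 - 0.03201j
  m=-2: Y*=0.21011 + 0.26403j  Y=0.12503 - 0.07972j  product 0.04732 + 0.01626j
  m=-1: Y*=0.27745 - 0.57538j  Y=0.27883 - 0.08133j  product 0.03057 - 0.18300j
  m=+0: Y*=-0.35618 + 0.00000j  Y=-0.18761 + 0.00000j  product 0.06682 + 0.00000j
  m=+1: Y*=-0.27745 - 0.57538j  Y=-0.27883 - 0.08133j  product 0.03057 + 0.18300j
  m=+2: Y*=0.21011 - 0.26403j  Y=0.12503 + 0.07972j  product 0.04732 - 0.01626j
  m=+3: Y*=0.10225 + 0.02317j  Y=0.22879 + 0.26118j  product 0.01734 + 0.03201j
  m=+4: Y*=0.00499 + 0.02164j  Y=0.00500 + 0.01073j  product -0.00021 + 0.00016j
  m=+5: Y*=-0.00262 + 0.00210j  Y=-0.05675 - 0.37101j  product 0.00093 + 0.00085j
  m=+6: Y*=-0.00032 - 0.00015j  Y=0.05425 - 0.40856j  product -0.00008 + 0.00012j
  m=+7: Y*=-0.00000 - 0.00002j  Y=0.08224 - 0.18626j  product -0.00000 - 0.00000j
Σ over m = 0.25855 + 0.00000j; ×(4π/15) → 0.21660 + 0.00000j. Real part: 0.216600

0.216600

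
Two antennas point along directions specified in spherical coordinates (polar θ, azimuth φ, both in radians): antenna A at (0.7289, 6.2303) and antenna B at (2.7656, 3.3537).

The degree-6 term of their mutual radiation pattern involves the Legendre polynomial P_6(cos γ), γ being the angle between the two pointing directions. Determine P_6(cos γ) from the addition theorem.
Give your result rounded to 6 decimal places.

-0.024452

Expand P_6 via completeness: Σ_{m} conj(Y_{6,m}) at Ω₁ times Y_{6,m} at Ω₂ —
  term(m=-6) = -0.000001-0.000050i   from Y*(Ω₁)=+0.040070-0.013159i, Y(Ω₂)=+0.000348-0.001132i
  term(m=-5) = +0.000414-0.001649i   from Y*(Ω₁)=+0.157931-0.042763i, Y(Ω₂)=+0.005075-0.009067i
  term(m=-4) = +0.009710-0.017325i   from Y*(Ω₁)=+0.351496-0.075485i, Y(Ω₂)=+0.036524-0.041445i
  term(m=-3) = +0.061324-0.062510i   from Y*(Ω₁)=+0.442317-0.070771i, Y(Ω₂)=+0.157229-0.116168i
  term(m=-2) = +0.066566-0.039001i   from Y*(Ω₁)=+0.172494-0.018313i, Y(Ω₂)=+0.405341-0.183067i
  term(m=-1) = -0.153672+0.041703i   from Y*(Ω₁)=-0.301672+0.015969i, Y(Ω₂)=+0.515274-0.110962i
  term(m=+0) = +0.006023+0.000000i   from Y*(Ω₁)=-0.273689-0.000000i, Y(Ω₂)=-0.022005+0.000000i
  term(m=+1) = -0.153672-0.041703i   from Y*(Ω₁)=+0.301672+0.015969i, Y(Ω₂)=-0.515274-0.110962i
  term(m=+2) = +0.066566+0.039001i   from Y*(Ω₁)=+0.172494+0.018313i, Y(Ω₂)=+0.405341+0.183067i
  term(m=+3) = +0.061324+0.062510i   from Y*(Ω₁)=-0.442317-0.070771i, Y(Ω₂)=-0.157229-0.116168i
  term(m=+4) = +0.009710+0.017325i   from Y*(Ω₁)=+0.351496+0.075485i, Y(Ω₂)=+0.036524+0.041445i
  term(m=+5) = +0.000414+0.001649i   from Y*(Ω₁)=-0.157931-0.042763i, Y(Ω₂)=-0.005075-0.009067i
  term(m=+6) = -0.000001+0.000050i   from Y*(Ω₁)=+0.040070+0.013159i, Y(Ω₂)=+0.000348+0.001132i
Total Σ_m = -0.025295-0.000000i. Multiply by 0.966644: -0.024452-0.000000i. P_6(cos γ) = -0.024452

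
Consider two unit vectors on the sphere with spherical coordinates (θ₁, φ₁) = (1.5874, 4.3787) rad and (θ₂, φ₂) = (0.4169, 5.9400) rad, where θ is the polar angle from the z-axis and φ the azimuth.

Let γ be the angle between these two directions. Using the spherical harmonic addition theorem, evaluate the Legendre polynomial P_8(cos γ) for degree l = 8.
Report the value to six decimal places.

Summing Y*_{l m}(θ₁,φ₁)·Y_{l m}(θ₂,φ₂) over m ∈ [−8, 8]; prefactor 4π/(2·8+1) = 0.739198:
  [-8]  conj(Y_{8,-8})(Ω₁) = -0.458547-0.234128i ; Y_{8,-8}(Ω₂) = -0.000344+0.000144i ; Δ = +0.000191+0.000015i
  [-7]  conj(Y_{8,-7})(Ω₁) = -0.024669+0.023684i ; Y_{8,-7}(Ω₂) = -0.002487+0.002267i ; Δ = +0.000008-0.000115i
  [-6]  conj(Y_{8,-6})(Ω₁) = -0.156594-0.340244i ; Y_{8,-6}(Ω₂) = -0.008984+0.016911i ; Δ = +0.007161+0.000408i
  [-5]  conj(Y_{8,-5})(Ω₁) = -0.040226+0.003941i ; Y_{8,-5}(Ω₂) = -0.011168+0.076411i ; Δ = +0.000148-0.003118i
  [-4]  conj(Y_{8,-4})(Ω₁) = +0.078501-0.326376i ; Y_{8,-4}(Ω₂) = +0.044193+0.220210i ; Δ = +0.075340+0.002863i
  [-3]  conj(Y_{8,-3})(Ω₁) = -0.036532-0.023402i ; Y_{8,-3}(Ω₂) = +0.232820+0.387312i ; Δ = +0.000558-0.019598i
  [-2]  conj(Y_{8,-2})(Ω₁) = +0.250974-0.197766i ; Y_{8,-2}(Ω₂) = +0.417317+0.341888i ; Δ = +0.172349+0.003274i
  [-1]  conj(Y_{8,-1})(Ω₁) = -0.014629-0.042200i ; Y_{8,-1}(Ω₂) = +0.135226+0.048320i ; Δ = +0.000061-0.006413i
  [+0]  conj(Y_{8,0})(Ω₁) = +0.314886-0.000000i ; Y_{8,0}(Ω₂) = -0.455509+0.000000i ; Δ = -0.143433+0.000000i
  [+1]  conj(Y_{8,1})(Ω₁) = +0.014629-0.042200i ; Y_{8,1}(Ω₂) = -0.135226+0.048320i ; Δ = +0.000061+0.006413i
  [+2]  conj(Y_{8,2})(Ω₁) = +0.250974+0.197766i ; Y_{8,2}(Ω₂) = +0.417317-0.341888i ; Δ = +0.172349-0.003274i
  [+3]  conj(Y_{8,3})(Ω₁) = +0.036532-0.023402i ; Y_{8,3}(Ω₂) = -0.232820+0.387312i ; Δ = +0.000558+0.019598i
  [+4]  conj(Y_{8,4})(Ω₁) = +0.078501+0.326376i ; Y_{8,4}(Ω₂) = +0.044193-0.220210i ; Δ = +0.075340-0.002863i
  [+5]  conj(Y_{8,5})(Ω₁) = +0.040226+0.003941i ; Y_{8,5}(Ω₂) = +0.011168+0.076411i ; Δ = +0.000148+0.003118i
  [+6]  conj(Y_{8,6})(Ω₁) = -0.156594+0.340244i ; Y_{8,6}(Ω₂) = -0.008984-0.016911i ; Δ = +0.007161-0.000408i
  [+7]  conj(Y_{8,7})(Ω₁) = +0.024669+0.023684i ; Y_{8,7}(Ω₂) = +0.002487+0.002267i ; Δ = +0.000008+0.000115i
  [+8]  conj(Y_{8,8})(Ω₁) = -0.458547+0.234128i ; Y_{8,8}(Ω₂) = -0.000344-0.000144i ; Δ = +0.000191-0.000015i
Total Σ_m = +0.368201+0.000000i. Multiply by 0.739198: +0.272173+0.000000i. P_8(cos γ) = 0.272173

0.272173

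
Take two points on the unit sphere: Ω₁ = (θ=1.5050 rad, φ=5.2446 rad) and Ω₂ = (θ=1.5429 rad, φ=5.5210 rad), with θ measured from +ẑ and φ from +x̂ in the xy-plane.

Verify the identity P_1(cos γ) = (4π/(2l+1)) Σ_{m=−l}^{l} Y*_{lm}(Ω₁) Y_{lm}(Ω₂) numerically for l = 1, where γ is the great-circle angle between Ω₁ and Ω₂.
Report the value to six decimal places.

Term-by-term m-sum for l=1 (normalisation 4π/3 = 4.188790):
  [-1]  conj(Y_{1,-1})(Ω₁) = +0.174938-0.297064i ; Y_{1,-1}(Ω₂) = +0.249809+0.238472i ; Δ = +0.114542-0.032491i
  [+0]  conj(Y_{1,0})(Ω₁) = +0.032125-0.000000i ; Y_{1,0}(Ω₂) = +0.013628+0.000000i ; Δ = +0.000438+0.000000i
  [+1]  conj(Y_{1,1})(Ω₁) = -0.174938-0.297064i ; Y_{1,1}(Ω₂) = -0.249809+0.238472i ; Δ = +0.114542+0.032491i
Total Σ_m = +0.229523+0.000000i. Multiply by 4.188790: +0.961423+0.000000i. P_1(cos γ) = 0.961423

0.961423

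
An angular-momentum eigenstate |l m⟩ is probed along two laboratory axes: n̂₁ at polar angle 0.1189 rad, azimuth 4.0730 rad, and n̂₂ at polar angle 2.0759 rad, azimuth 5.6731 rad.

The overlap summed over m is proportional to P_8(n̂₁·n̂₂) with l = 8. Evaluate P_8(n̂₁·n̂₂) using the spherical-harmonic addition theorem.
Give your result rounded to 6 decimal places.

Term-by-term m-sum for l=8 (normalisation 4π/17 = 0.739198):
  [-8]  conj(Y_{8,-8})(Ω₁) = +0.000000+0.000000i ; Y_{8,-8}(Ω₂) = +0.029699-0.174802i ; Δ = +0.000000-0.000000i
  [-7]  conj(Y_{8,-7})(Ω₁) = -0.000001-0.000000i ; Y_{8,-7}(Ω₂) = +0.167675+0.354514i ; Δ = -0.000000-0.000000i
  [-6]  conj(Y_{8,-6})(Ω₁) = +0.000011-0.000009i ; Y_{8,-6}(Ω₂) = -0.368864-0.210669i ; Δ = -0.000006+0.000001i
  [-5]  conj(Y_{8,-5})(Ω₁) = +0.000012+0.000223i ; Y_{8,-5}(Ω₂) = +0.103049-0.009421i ; Δ = +0.000003+0.000023i
  [-4]  conj(Y_{8,-4})(Ω₁) = -0.002154-0.001424i ; Y_{8,-4}(Ω₂) = +0.231055-0.195110i ; Δ = -0.000775+0.000091i
  [-3]  conj(Y_{8,-3})(Ω₁) = +0.020792-0.007528i ; Y_{8,-3}(Ω₂) = -0.069024+0.260031i ; Δ = +0.000522+0.005926i
  [-2]  conj(Y_{8,-2})(Ω₁) = -0.038648+0.128564i ; Y_{8,-2}(Ω₂) = +0.061302+0.167613i ; Δ = -0.023918+0.001403i
  [-1]  conj(Y_{8,-1})(Ω₁) = -0.307771-0.413897i ; Y_{8,-1}(Ω₂) = -0.252779-0.176704i ; Δ = +0.004661+0.159008i
  [+0]  conj(Y_{8,0})(Ω₁) = +0.885276-0.000000i ; Y_{8,0}(Ω₂) = -0.135779+0.000000i ; Δ = -0.120202+0.000000i
  [+1]  conj(Y_{8,1})(Ω₁) = +0.307771-0.413897i ; Y_{8,1}(Ω₂) = +0.252779-0.176704i ; Δ = +0.004661-0.159008i
  [+2]  conj(Y_{8,2})(Ω₁) = -0.038648-0.128564i ; Y_{8,2}(Ω₂) = +0.061302-0.167613i ; Δ = -0.023918-0.001403i
  [+3]  conj(Y_{8,3})(Ω₁) = -0.020792-0.007528i ; Y_{8,3}(Ω₂) = +0.069024+0.260031i ; Δ = +0.000522-0.005926i
  [+4]  conj(Y_{8,4})(Ω₁) = -0.002154+0.001424i ; Y_{8,4}(Ω₂) = +0.231055+0.195110i ; Δ = -0.000775-0.000091i
  [+5]  conj(Y_{8,5})(Ω₁) = -0.000012+0.000223i ; Y_{8,5}(Ω₂) = -0.103049-0.009421i ; Δ = +0.000003-0.000023i
  [+6]  conj(Y_{8,6})(Ω₁) = +0.000011+0.000009i ; Y_{8,6}(Ω₂) = -0.368864+0.210669i ; Δ = -0.000006-0.000001i
  [+7]  conj(Y_{8,7})(Ω₁) = +0.000001-0.000000i ; Y_{8,7}(Ω₂) = -0.167675+0.354514i ; Δ = -0.000000+0.000000i
  [+8]  conj(Y_{8,8})(Ω₁) = +0.000000-0.000000i ; Y_{8,8}(Ω₂) = +0.029699+0.174802i ; Δ = +0.000000+0.000000i
Total Σ_m = -0.159228+0.000000i. Multiply by 0.739198: -0.117701+0.000000i. P_8(cos γ) = -0.117701

-0.117701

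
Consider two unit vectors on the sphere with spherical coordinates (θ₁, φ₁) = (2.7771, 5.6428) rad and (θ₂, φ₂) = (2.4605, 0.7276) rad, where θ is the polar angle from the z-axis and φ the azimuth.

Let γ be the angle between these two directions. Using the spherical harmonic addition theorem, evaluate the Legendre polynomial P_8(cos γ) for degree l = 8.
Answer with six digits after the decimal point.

0.118073

Addition theorem: P_8(cos γ) = (4π/17) Σ_m Y*_{lm}(Ω₁) Y_{lm}(Ω₂), m = −8…8:
  m=-8: Y*=0.00005 + 0.00012j  Y=0.01140 + 0.00568j  product -0.00000 + 0.00000j
  m=-7: Y*=0.00032 - 0.00137j  Y=-0.02336 - 0.05834j  product -0.00009 + 0.00001j
  m=-6: Y*=-0.00714 + 0.00602j  Y=-0.06420 + 0.17764j  product -0.00061 - 0.00166j
  m=-5: Y*=0.04406 - 0.00266j  Y=0.33275 - 0.18024j  product 0.01418 - 0.00883j
  m=-4: Y*=-0.12718 - 0.08333j  Y=-0.46505 - 0.10947j  product 0.05002 + 0.05268j
  m=-3: Y*=0.12716 + 0.34798j  Y=0.14737 + 0.20996j  product -0.05432 + 0.07798j
  m=-2: Y*=0.16363 - 0.54828j  Y=-0.02558 + 0.22029j  product 0.11660 + 0.05007j
  m=-1: Y*=-0.28645 + 0.21344j  Y=0.28370 - 0.25266j  product -0.02734 + 0.13293j
  m=+0: Y*=-0.34349 + 0.00000j  Y=0.10819 + 0.00000j  product -0.03716 + 0.00000j
  m=+1: Y*=0.28645 + 0.21344j  Y=-0.28370 - 0.25266j  product -0.02734 - 0.13293j
  m=+2: Y*=0.16363 + 0.54828j  Y=-0.02558 - 0.22029j  product 0.11660 - 0.05007j
  m=+3: Y*=-0.12716 + 0.34798j  Y=-0.14737 + 0.20996j  product -0.05432 - 0.07798j
  m=+4: Y*=-0.12718 + 0.08333j  Y=-0.46505 + 0.10947j  product 0.05002 - 0.05268j
  m=+5: Y*=-0.04406 - 0.00266j  Y=-0.33275 - 0.18024j  product 0.01418 + 0.00883j
  m=+6: Y*=-0.00714 - 0.00602j  Y=-0.06420 - 0.17764j  product -0.00061 + 0.00166j
  m=+7: Y*=-0.00032 - 0.00137j  Y=0.02336 - 0.05834j  product -0.00009 - 0.00001j
  m=+8: Y*=0.00005 - 0.00012j  Y=0.01140 - 0.00568j  product -0.00000 - 0.00000j
Σ over m = 0.15973 + 0.00000j; ×(4π/17) → 0.11807 + 0.00000j. Real part: 0.118073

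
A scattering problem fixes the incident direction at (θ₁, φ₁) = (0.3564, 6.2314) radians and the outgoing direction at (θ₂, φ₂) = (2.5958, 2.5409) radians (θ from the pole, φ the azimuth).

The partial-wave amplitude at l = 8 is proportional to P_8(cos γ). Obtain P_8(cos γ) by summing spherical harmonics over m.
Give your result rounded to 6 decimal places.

Term-by-term m-sum for l=8 (normalisation 4π/17 = 0.739198):
  m=-8: Y*=(0.000104, -0.000046)  Y=(0.000253, -0.002706)  product (-0.000000, -0.000000)
  m=-7: Y*=(0.001137, -0.000431)  Y=(-0.008699, -0.015641)  product (-0.000017, -0.000014)
  m=-6: Y*=(0.007871, -0.002527)  Y=(-0.065631, -0.032727)  product (-0.000599, -0.000092)
  m=-5: Y*=(0.038750, -0.010264)  Y=(-0.206483, 0.028704)  product (-0.007707, 0.003232)
  m=-4: Y*=(0.138853, -0.029181)  Y=(-0.303169, 0.276166)  product (-0.034037, 0.047193)
  m=-3: Y*=(0.351999, -0.055129)  Y=(-0.115372, 0.489913)  product (-0.013602, 0.178809)
  m=-2: Y*=(0.568446, -0.059086)  Y=(0.079813, 0.206136)  product (0.057549, 0.112461)
  m=-1: Y*=(0.387429, -0.020081)  Y=(-0.259621, -0.177881)  product (-0.104157, -0.063703)
  m=+0: Y*=(-0.317904, -0.000000)  Y=(-0.340095, 0.000000)  product (0.108117, 0.000000)
  m=+1: Y*=(-0.387429, -0.020081)  Y=(0.259621, -0.177881)  product (-0.104157, 0.063703)
  m=+2: Y*=(0.568446, 0.059086)  Y=(0.079813, -0.206136)  product (0.057549, -0.112461)
  m=+3: Y*=(-0.351999, -0.055129)  Y=(0.115372, 0.489913)  product (-0.013602, -0.178809)
  m=+4: Y*=(0.138853, 0.029181)  Y=(-0.303169, -0.276166)  product (-0.034037, -0.047193)
  m=+5: Y*=(-0.038750, -0.010264)  Y=(0.206483, 0.028704)  product (-0.007707, -0.003232)
  m=+6: Y*=(0.007871, 0.002527)  Y=(-0.065631, 0.032727)  product (-0.000599, 0.000092)
  m=+7: Y*=(-0.001137, -0.000431)  Y=(0.008699, -0.015641)  product (-0.000017, 0.000014)
  m=+8: Y*=(0.000104, 0.000046)  Y=(0.000253, 0.002706)  product (-0.000000, 0.000000)
Σ over m = (-0.097023, 0.000000); ×(4π/17) → (-0.071719, 0.000000). Real part: -0.071719

-0.071719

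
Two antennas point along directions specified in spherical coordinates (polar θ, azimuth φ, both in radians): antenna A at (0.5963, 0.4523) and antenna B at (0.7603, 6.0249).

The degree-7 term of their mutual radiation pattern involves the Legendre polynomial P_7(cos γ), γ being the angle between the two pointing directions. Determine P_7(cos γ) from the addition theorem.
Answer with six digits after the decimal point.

Addition theorem: P_7(cos γ) = (4π/15) Σ_m Y*_{lm}(Ω₁) Y_{lm}(Ω₂), m = −7…7:
  m=-7: Y*=(-0.008806, -0.000216)  Y=(-0.008673, 0.035877)  product (0.000084, -0.000314)
  m=-6: Y*=(-0.044185, 0.020146)  Y=(0.003062, 0.145187)  product (-0.003060, -0.006353)
  m=-5: Y*=(-0.103154, 0.124805)  Y=(0.091625, 0.319391)  product (-0.049313, -0.021511)
  m=-4: Y*=(-0.084149, 0.346256)  Y=(0.235012, 0.394152)  product (-0.156254, 0.048207)
  m=-3: Y*=(0.103317, 0.475635)  Y=(0.201067, 0.196871)  product (-0.072865, 0.115975)
  m=-2: Y*=(0.169475, 0.215594)  Y=(-0.156001, -0.088611)  product (-0.007334, -0.048650)
  m=-1: Y*=(-0.223441, -0.108569)  Y=(-0.361078, -0.095392)  product (0.070323, 0.060516)
  m=+0: Y*=(-0.367111, -0.000000)  Y=(0.071225, 0.000000)  product (-0.026147, -0.000000)
  m=+1: Y*=(0.223441, -0.108569)  Y=(0.361078, -0.095392)  product (0.070323, -0.060516)
  m=+2: Y*=(0.169475, -0.215594)  Y=(-0.156001, 0.088611)  product (-0.007334, 0.048650)
  m=+3: Y*=(-0.103317, 0.475635)  Y=(-0.201067, 0.196871)  product (-0.072865, -0.115975)
  m=+4: Y*=(-0.084149, -0.346256)  Y=(0.235012, -0.394152)  product (-0.156254, -0.048207)
  m=+5: Y*=(0.103154, 0.124805)  Y=(-0.091625, 0.319391)  product (-0.049313, 0.021511)
  m=+6: Y*=(-0.044185, -0.020146)  Y=(0.003062, -0.145187)  product (-0.003060, 0.006353)
  m=+7: Y*=(0.008806, -0.000216)  Y=(0.008673, 0.035877)  product (0.000084, 0.000314)
Accumulated sum (-0.462986, -0.000000); after 4π/(2l+1) scaling, (-0.387870, -0.000000) ⇒ P_7 = -0.387870

-0.387870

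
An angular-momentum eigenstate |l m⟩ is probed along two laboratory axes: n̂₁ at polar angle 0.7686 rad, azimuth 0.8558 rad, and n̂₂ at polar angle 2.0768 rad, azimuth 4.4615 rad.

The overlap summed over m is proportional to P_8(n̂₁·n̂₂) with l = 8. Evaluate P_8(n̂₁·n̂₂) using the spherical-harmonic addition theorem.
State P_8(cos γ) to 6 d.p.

Expand P_8 via completeness: Σ_{m} conj(Y_{8,m}) at Ω₁ times Y_{8,m} at Ω₂ —
  [-8]  conj(Y_{8,-8})(Ω₁) = +0.023759+0.015002i ; Y_{8,-8}(Ω₂) = -0.074633+0.160057i ; Δ = -0.004174+0.002683i
  [-7]  conj(Y_{8,-7})(Ω₁) = +0.111298-0.033526i ; Y_{8,-7}(Ω₂) = -0.384728-0.072168i ; Δ = -0.045239+0.004866i
  [-6]  conj(Y_{8,-6})(Ω₁) = +0.117553-0.261538i ; Y_{8,-6}(Ω₂) = -0.027831-0.424534i ; Δ = -0.114303-0.042626i
  [-5]  conj(Y_{8,-5})(Ω₁) = -0.189333-0.409165i ; Y_{8,-5}(Ω₂) = +0.100453-0.032883i ; Δ = -0.032473-0.034876i
  [-4]  conj(Y_{8,-4})(Ω₁) = -0.373560-0.108069i ; Y_{8,-4}(Ω₂) = -0.161801-0.253972i ; Δ = +0.032996+0.112360i
  [-3]  conj(Y_{8,-3})(Ω₁) = +0.003659-0.002367i ; Y_{8,-3}(Ω₂) = +0.185072-0.197602i ; Δ = +0.000209-0.001161i
  [-2]  conj(Y_{8,-2})(Ω₁) = +0.052502-0.370407i ; Y_{8,-2}(Ω₂) = -0.154586-0.084808i ; Δ = -0.039530+0.052807i
  [-1]  conj(Y_{8,-1})(Ω₁) = -0.118495-0.136475i ; Y_{8,-1}(Ω₂) = +0.076863-0.299906i ; Δ = -0.050038+0.025048i
  [+0]  conj(Y_{8,0})(Ω₁) = +0.324821-0.000000i ; Y_{8,0}(Ω₂) = -0.133419+0.000000i ; Δ = -0.043337+0.000000i
  [+1]  conj(Y_{8,1})(Ω₁) = +0.118495-0.136475i ; Y_{8,1}(Ω₂) = -0.076863-0.299906i ; Δ = -0.050038-0.025048i
  [+2]  conj(Y_{8,2})(Ω₁) = +0.052502+0.370407i ; Y_{8,2}(Ω₂) = -0.154586+0.084808i ; Δ = -0.039530-0.052807i
  [+3]  conj(Y_{8,3})(Ω₁) = -0.003659-0.002367i ; Y_{8,3}(Ω₂) = -0.185072-0.197602i ; Δ = +0.000209+0.001161i
  [+4]  conj(Y_{8,4})(Ω₁) = -0.373560+0.108069i ; Y_{8,4}(Ω₂) = -0.161801+0.253972i ; Δ = +0.032996-0.112360i
  [+5]  conj(Y_{8,5})(Ω₁) = +0.189333-0.409165i ; Y_{8,5}(Ω₂) = -0.100453-0.032883i ; Δ = -0.032473+0.034876i
  [+6]  conj(Y_{8,6})(Ω₁) = +0.117553+0.261538i ; Y_{8,6}(Ω₂) = -0.027831+0.424534i ; Δ = -0.114303+0.042626i
  [+7]  conj(Y_{8,7})(Ω₁) = -0.111298-0.033526i ; Y_{8,7}(Ω₂) = +0.384728-0.072168i ; Δ = -0.045239-0.004866i
  [+8]  conj(Y_{8,8})(Ω₁) = +0.023759-0.015002i ; Y_{8,8}(Ω₂) = -0.074633-0.160057i ; Δ = -0.004174-0.002683i
Accumulated sum -0.548441-0.000000i; after 4π/(2l+1) scaling, -0.405406-0.000000i ⇒ P_8 = -0.405406

-0.405406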